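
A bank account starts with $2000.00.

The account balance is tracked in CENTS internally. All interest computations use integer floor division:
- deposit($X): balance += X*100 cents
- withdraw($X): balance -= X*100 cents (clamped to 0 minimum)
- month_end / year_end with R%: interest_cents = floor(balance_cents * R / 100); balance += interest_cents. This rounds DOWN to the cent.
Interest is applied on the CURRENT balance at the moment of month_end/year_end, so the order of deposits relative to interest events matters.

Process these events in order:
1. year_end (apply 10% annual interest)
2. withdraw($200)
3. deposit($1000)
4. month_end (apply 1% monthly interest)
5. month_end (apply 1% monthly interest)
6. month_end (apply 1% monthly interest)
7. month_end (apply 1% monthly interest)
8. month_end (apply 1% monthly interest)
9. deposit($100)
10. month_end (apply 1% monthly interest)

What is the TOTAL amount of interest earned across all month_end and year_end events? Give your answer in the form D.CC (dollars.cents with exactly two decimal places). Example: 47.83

After 1 (year_end (apply 10% annual interest)): balance=$2200.00 total_interest=$200.00
After 2 (withdraw($200)): balance=$2000.00 total_interest=$200.00
After 3 (deposit($1000)): balance=$3000.00 total_interest=$200.00
After 4 (month_end (apply 1% monthly interest)): balance=$3030.00 total_interest=$230.00
After 5 (month_end (apply 1% monthly interest)): balance=$3060.30 total_interest=$260.30
After 6 (month_end (apply 1% monthly interest)): balance=$3090.90 total_interest=$290.90
After 7 (month_end (apply 1% monthly interest)): balance=$3121.80 total_interest=$321.80
After 8 (month_end (apply 1% monthly interest)): balance=$3153.01 total_interest=$353.01
After 9 (deposit($100)): balance=$3253.01 total_interest=$353.01
After 10 (month_end (apply 1% monthly interest)): balance=$3285.54 total_interest=$385.54

Answer: 385.54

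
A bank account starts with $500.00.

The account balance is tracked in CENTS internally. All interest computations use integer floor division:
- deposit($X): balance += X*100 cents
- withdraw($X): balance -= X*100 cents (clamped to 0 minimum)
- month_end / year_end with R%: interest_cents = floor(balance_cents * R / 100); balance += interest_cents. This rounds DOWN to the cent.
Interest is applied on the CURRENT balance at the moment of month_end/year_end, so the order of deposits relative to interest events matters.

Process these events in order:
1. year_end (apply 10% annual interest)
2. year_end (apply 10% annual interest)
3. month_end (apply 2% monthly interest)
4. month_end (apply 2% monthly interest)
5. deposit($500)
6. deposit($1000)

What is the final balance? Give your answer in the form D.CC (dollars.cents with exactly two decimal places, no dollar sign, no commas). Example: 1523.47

After 1 (year_end (apply 10% annual interest)): balance=$550.00 total_interest=$50.00
After 2 (year_end (apply 10% annual interest)): balance=$605.00 total_interest=$105.00
After 3 (month_end (apply 2% monthly interest)): balance=$617.10 total_interest=$117.10
After 4 (month_end (apply 2% monthly interest)): balance=$629.44 total_interest=$129.44
After 5 (deposit($500)): balance=$1129.44 total_interest=$129.44
After 6 (deposit($1000)): balance=$2129.44 total_interest=$129.44

Answer: 2129.44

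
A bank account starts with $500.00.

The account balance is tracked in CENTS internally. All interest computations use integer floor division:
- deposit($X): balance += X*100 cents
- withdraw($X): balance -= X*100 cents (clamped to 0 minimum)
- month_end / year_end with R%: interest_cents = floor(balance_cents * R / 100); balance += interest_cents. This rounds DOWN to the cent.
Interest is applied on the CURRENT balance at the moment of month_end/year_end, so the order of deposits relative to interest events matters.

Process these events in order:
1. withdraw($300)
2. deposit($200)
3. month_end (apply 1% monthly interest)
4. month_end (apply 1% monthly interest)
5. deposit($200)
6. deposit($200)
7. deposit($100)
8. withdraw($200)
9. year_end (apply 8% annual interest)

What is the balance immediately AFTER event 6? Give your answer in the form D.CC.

Answer: 808.04

Derivation:
After 1 (withdraw($300)): balance=$200.00 total_interest=$0.00
After 2 (deposit($200)): balance=$400.00 total_interest=$0.00
After 3 (month_end (apply 1% monthly interest)): balance=$404.00 total_interest=$4.00
After 4 (month_end (apply 1% monthly interest)): balance=$408.04 total_interest=$8.04
After 5 (deposit($200)): balance=$608.04 total_interest=$8.04
After 6 (deposit($200)): balance=$808.04 total_interest=$8.04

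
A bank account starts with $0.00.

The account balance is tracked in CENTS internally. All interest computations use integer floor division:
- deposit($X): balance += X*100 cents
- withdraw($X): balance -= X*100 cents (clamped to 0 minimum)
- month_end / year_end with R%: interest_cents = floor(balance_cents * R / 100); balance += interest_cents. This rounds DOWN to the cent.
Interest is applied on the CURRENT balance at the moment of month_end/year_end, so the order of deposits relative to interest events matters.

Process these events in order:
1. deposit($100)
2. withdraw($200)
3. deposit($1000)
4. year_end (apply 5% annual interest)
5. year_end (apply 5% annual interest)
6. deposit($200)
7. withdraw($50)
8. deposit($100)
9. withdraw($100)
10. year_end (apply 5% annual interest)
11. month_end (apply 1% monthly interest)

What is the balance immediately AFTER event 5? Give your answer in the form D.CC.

After 1 (deposit($100)): balance=$100.00 total_interest=$0.00
After 2 (withdraw($200)): balance=$0.00 total_interest=$0.00
After 3 (deposit($1000)): balance=$1000.00 total_interest=$0.00
After 4 (year_end (apply 5% annual interest)): balance=$1050.00 total_interest=$50.00
After 5 (year_end (apply 5% annual interest)): balance=$1102.50 total_interest=$102.50

Answer: 1102.50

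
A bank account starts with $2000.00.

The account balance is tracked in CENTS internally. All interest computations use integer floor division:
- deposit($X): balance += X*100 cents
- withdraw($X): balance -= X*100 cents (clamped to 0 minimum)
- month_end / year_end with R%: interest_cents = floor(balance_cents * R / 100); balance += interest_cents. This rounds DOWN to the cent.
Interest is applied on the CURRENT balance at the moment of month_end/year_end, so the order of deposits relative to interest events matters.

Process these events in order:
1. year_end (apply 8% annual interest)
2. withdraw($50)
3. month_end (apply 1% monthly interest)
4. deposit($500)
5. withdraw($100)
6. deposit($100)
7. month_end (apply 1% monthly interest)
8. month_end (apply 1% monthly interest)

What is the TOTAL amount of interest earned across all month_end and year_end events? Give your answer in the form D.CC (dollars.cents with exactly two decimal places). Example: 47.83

Answer: 233.98

Derivation:
After 1 (year_end (apply 8% annual interest)): balance=$2160.00 total_interest=$160.00
After 2 (withdraw($50)): balance=$2110.00 total_interest=$160.00
After 3 (month_end (apply 1% monthly interest)): balance=$2131.10 total_interest=$181.10
After 4 (deposit($500)): balance=$2631.10 total_interest=$181.10
After 5 (withdraw($100)): balance=$2531.10 total_interest=$181.10
After 6 (deposit($100)): balance=$2631.10 total_interest=$181.10
After 7 (month_end (apply 1% monthly interest)): balance=$2657.41 total_interest=$207.41
After 8 (month_end (apply 1% monthly interest)): balance=$2683.98 total_interest=$233.98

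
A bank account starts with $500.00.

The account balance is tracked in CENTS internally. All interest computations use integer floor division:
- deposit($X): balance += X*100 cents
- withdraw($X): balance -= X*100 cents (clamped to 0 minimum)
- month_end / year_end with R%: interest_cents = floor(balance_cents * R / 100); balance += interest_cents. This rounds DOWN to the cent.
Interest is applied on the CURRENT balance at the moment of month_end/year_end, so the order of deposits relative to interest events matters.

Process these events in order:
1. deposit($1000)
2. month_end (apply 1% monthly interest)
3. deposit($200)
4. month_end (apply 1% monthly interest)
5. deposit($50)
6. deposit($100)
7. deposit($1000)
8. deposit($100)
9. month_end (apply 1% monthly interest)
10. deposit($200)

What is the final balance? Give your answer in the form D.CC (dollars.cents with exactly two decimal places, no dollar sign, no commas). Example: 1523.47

Answer: 3211.97

Derivation:
After 1 (deposit($1000)): balance=$1500.00 total_interest=$0.00
After 2 (month_end (apply 1% monthly interest)): balance=$1515.00 total_interest=$15.00
After 3 (deposit($200)): balance=$1715.00 total_interest=$15.00
After 4 (month_end (apply 1% monthly interest)): balance=$1732.15 total_interest=$32.15
After 5 (deposit($50)): balance=$1782.15 total_interest=$32.15
After 6 (deposit($100)): balance=$1882.15 total_interest=$32.15
After 7 (deposit($1000)): balance=$2882.15 total_interest=$32.15
After 8 (deposit($100)): balance=$2982.15 total_interest=$32.15
After 9 (month_end (apply 1% monthly interest)): balance=$3011.97 total_interest=$61.97
After 10 (deposit($200)): balance=$3211.97 total_interest=$61.97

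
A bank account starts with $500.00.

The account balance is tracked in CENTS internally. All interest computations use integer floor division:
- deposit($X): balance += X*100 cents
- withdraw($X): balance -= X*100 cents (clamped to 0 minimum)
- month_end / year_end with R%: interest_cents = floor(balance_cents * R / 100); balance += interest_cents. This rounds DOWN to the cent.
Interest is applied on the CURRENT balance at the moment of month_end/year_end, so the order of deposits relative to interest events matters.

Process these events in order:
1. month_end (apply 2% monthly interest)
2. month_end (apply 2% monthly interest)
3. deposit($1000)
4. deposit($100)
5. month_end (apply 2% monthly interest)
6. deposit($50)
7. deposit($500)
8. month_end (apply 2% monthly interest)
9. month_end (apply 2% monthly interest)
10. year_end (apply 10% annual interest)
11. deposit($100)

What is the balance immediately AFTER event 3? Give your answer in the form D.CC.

Answer: 1520.20

Derivation:
After 1 (month_end (apply 2% monthly interest)): balance=$510.00 total_interest=$10.00
After 2 (month_end (apply 2% monthly interest)): balance=$520.20 total_interest=$20.20
After 3 (deposit($1000)): balance=$1520.20 total_interest=$20.20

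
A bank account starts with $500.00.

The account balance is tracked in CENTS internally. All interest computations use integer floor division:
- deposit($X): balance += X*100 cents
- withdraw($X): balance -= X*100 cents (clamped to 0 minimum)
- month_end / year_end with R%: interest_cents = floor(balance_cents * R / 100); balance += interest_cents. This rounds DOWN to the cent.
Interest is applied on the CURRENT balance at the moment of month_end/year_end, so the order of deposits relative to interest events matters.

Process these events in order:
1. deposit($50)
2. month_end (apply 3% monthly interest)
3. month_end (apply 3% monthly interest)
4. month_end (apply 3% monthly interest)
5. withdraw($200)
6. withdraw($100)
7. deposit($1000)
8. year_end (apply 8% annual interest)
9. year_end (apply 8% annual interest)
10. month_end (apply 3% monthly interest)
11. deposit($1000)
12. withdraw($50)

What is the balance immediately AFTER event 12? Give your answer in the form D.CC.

After 1 (deposit($50)): balance=$550.00 total_interest=$0.00
After 2 (month_end (apply 3% monthly interest)): balance=$566.50 total_interest=$16.50
After 3 (month_end (apply 3% monthly interest)): balance=$583.49 total_interest=$33.49
After 4 (month_end (apply 3% monthly interest)): balance=$600.99 total_interest=$50.99
After 5 (withdraw($200)): balance=$400.99 total_interest=$50.99
After 6 (withdraw($100)): balance=$300.99 total_interest=$50.99
After 7 (deposit($1000)): balance=$1300.99 total_interest=$50.99
After 8 (year_end (apply 8% annual interest)): balance=$1405.06 total_interest=$155.06
After 9 (year_end (apply 8% annual interest)): balance=$1517.46 total_interest=$267.46
After 10 (month_end (apply 3% monthly interest)): balance=$1562.98 total_interest=$312.98
After 11 (deposit($1000)): balance=$2562.98 total_interest=$312.98
After 12 (withdraw($50)): balance=$2512.98 total_interest=$312.98

Answer: 2512.98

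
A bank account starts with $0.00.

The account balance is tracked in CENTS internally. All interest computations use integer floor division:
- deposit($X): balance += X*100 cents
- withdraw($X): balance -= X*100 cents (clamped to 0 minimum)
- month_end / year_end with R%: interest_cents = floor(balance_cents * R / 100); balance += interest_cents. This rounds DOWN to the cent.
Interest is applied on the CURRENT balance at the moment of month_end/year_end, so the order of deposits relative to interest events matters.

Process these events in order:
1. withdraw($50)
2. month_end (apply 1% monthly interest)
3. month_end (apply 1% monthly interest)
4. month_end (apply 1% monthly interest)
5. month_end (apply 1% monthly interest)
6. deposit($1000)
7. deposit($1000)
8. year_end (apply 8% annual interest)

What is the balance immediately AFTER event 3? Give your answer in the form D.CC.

Answer: 0.00

Derivation:
After 1 (withdraw($50)): balance=$0.00 total_interest=$0.00
After 2 (month_end (apply 1% monthly interest)): balance=$0.00 total_interest=$0.00
After 3 (month_end (apply 1% monthly interest)): balance=$0.00 total_interest=$0.00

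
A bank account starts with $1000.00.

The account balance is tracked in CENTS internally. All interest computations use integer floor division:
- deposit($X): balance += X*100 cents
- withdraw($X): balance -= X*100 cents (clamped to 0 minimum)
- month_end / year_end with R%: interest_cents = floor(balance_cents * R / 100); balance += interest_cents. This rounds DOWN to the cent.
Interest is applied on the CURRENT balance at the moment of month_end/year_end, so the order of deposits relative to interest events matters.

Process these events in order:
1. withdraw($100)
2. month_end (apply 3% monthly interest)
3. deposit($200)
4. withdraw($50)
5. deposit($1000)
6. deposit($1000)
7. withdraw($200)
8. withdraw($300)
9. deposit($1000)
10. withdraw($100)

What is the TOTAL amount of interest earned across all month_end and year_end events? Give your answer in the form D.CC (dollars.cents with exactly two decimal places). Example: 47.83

Answer: 27.00

Derivation:
After 1 (withdraw($100)): balance=$900.00 total_interest=$0.00
After 2 (month_end (apply 3% monthly interest)): balance=$927.00 total_interest=$27.00
After 3 (deposit($200)): balance=$1127.00 total_interest=$27.00
After 4 (withdraw($50)): balance=$1077.00 total_interest=$27.00
After 5 (deposit($1000)): balance=$2077.00 total_interest=$27.00
After 6 (deposit($1000)): balance=$3077.00 total_interest=$27.00
After 7 (withdraw($200)): balance=$2877.00 total_interest=$27.00
After 8 (withdraw($300)): balance=$2577.00 total_interest=$27.00
After 9 (deposit($1000)): balance=$3577.00 total_interest=$27.00
After 10 (withdraw($100)): balance=$3477.00 total_interest=$27.00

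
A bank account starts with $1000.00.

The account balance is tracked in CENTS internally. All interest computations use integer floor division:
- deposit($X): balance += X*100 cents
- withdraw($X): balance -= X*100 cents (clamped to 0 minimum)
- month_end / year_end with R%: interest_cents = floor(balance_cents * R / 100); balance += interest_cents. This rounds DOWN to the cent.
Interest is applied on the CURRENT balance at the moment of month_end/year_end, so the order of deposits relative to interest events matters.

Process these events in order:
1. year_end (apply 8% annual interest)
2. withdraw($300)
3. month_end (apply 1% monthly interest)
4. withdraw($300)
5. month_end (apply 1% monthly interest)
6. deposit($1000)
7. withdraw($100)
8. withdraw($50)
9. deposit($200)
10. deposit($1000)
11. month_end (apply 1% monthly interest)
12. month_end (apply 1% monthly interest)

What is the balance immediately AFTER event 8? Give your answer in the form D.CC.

Answer: 1342.67

Derivation:
After 1 (year_end (apply 8% annual interest)): balance=$1080.00 total_interest=$80.00
After 2 (withdraw($300)): balance=$780.00 total_interest=$80.00
After 3 (month_end (apply 1% monthly interest)): balance=$787.80 total_interest=$87.80
After 4 (withdraw($300)): balance=$487.80 total_interest=$87.80
After 5 (month_end (apply 1% monthly interest)): balance=$492.67 total_interest=$92.67
After 6 (deposit($1000)): balance=$1492.67 total_interest=$92.67
After 7 (withdraw($100)): balance=$1392.67 total_interest=$92.67
After 8 (withdraw($50)): balance=$1342.67 total_interest=$92.67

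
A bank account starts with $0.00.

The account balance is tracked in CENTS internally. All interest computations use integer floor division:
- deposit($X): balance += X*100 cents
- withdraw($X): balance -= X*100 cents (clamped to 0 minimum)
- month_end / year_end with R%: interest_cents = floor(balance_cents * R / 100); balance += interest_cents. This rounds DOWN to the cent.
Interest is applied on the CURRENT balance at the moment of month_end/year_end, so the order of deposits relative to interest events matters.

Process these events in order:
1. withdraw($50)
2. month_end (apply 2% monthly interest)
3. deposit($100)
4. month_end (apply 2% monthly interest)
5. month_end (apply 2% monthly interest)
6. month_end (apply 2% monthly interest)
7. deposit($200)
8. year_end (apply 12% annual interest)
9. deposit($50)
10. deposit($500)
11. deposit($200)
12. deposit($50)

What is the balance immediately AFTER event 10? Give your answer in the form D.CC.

Answer: 892.85

Derivation:
After 1 (withdraw($50)): balance=$0.00 total_interest=$0.00
After 2 (month_end (apply 2% monthly interest)): balance=$0.00 total_interest=$0.00
After 3 (deposit($100)): balance=$100.00 total_interest=$0.00
After 4 (month_end (apply 2% monthly interest)): balance=$102.00 total_interest=$2.00
After 5 (month_end (apply 2% monthly interest)): balance=$104.04 total_interest=$4.04
After 6 (month_end (apply 2% monthly interest)): balance=$106.12 total_interest=$6.12
After 7 (deposit($200)): balance=$306.12 total_interest=$6.12
After 8 (year_end (apply 12% annual interest)): balance=$342.85 total_interest=$42.85
After 9 (deposit($50)): balance=$392.85 total_interest=$42.85
After 10 (deposit($500)): balance=$892.85 total_interest=$42.85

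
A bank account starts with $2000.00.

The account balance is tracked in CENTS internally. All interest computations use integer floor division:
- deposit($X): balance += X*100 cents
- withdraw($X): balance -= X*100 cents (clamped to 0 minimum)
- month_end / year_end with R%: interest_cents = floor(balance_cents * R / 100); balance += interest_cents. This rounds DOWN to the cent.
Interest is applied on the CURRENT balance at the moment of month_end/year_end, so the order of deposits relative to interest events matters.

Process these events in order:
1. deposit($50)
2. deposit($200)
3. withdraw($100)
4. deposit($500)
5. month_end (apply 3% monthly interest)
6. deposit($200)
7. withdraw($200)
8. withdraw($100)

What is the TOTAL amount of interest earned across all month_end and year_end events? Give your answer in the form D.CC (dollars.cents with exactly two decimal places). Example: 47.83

Answer: 79.50

Derivation:
After 1 (deposit($50)): balance=$2050.00 total_interest=$0.00
After 2 (deposit($200)): balance=$2250.00 total_interest=$0.00
After 3 (withdraw($100)): balance=$2150.00 total_interest=$0.00
After 4 (deposit($500)): balance=$2650.00 total_interest=$0.00
After 5 (month_end (apply 3% monthly interest)): balance=$2729.50 total_interest=$79.50
After 6 (deposit($200)): balance=$2929.50 total_interest=$79.50
After 7 (withdraw($200)): balance=$2729.50 total_interest=$79.50
After 8 (withdraw($100)): balance=$2629.50 total_interest=$79.50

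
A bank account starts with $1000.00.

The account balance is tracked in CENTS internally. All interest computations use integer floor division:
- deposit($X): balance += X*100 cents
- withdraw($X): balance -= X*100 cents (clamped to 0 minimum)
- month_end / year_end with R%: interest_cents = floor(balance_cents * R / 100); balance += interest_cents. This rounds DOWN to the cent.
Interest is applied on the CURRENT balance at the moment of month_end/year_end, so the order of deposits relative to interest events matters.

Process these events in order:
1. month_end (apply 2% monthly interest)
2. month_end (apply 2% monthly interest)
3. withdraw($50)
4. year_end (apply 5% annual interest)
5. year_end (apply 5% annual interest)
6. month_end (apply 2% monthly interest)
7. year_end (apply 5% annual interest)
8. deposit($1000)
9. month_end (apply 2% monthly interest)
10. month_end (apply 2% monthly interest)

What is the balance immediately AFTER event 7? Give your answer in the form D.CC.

After 1 (month_end (apply 2% monthly interest)): balance=$1020.00 total_interest=$20.00
After 2 (month_end (apply 2% monthly interest)): balance=$1040.40 total_interest=$40.40
After 3 (withdraw($50)): balance=$990.40 total_interest=$40.40
After 4 (year_end (apply 5% annual interest)): balance=$1039.92 total_interest=$89.92
After 5 (year_end (apply 5% annual interest)): balance=$1091.91 total_interest=$141.91
After 6 (month_end (apply 2% monthly interest)): balance=$1113.74 total_interest=$163.74
After 7 (year_end (apply 5% annual interest)): balance=$1169.42 total_interest=$219.42

Answer: 1169.42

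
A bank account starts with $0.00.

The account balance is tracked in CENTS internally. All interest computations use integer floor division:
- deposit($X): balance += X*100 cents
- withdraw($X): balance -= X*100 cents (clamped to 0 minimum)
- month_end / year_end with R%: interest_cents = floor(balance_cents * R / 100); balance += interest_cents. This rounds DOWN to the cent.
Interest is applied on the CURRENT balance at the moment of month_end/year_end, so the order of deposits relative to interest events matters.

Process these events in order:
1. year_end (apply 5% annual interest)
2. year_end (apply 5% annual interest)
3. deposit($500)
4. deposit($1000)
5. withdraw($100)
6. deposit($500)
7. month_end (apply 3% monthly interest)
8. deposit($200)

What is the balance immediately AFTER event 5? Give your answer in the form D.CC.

Answer: 1400.00

Derivation:
After 1 (year_end (apply 5% annual interest)): balance=$0.00 total_interest=$0.00
After 2 (year_end (apply 5% annual interest)): balance=$0.00 total_interest=$0.00
After 3 (deposit($500)): balance=$500.00 total_interest=$0.00
After 4 (deposit($1000)): balance=$1500.00 total_interest=$0.00
After 5 (withdraw($100)): balance=$1400.00 total_interest=$0.00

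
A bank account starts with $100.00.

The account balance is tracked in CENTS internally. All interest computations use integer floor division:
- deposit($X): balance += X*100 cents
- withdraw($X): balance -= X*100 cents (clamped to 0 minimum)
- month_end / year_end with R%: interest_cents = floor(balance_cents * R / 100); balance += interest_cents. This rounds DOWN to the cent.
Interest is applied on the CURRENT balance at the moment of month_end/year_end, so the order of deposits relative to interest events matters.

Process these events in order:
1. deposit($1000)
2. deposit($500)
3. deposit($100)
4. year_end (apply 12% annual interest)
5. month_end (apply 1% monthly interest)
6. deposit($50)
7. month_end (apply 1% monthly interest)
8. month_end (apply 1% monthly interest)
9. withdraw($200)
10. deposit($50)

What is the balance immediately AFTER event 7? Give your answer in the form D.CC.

Answer: 1992.77

Derivation:
After 1 (deposit($1000)): balance=$1100.00 total_interest=$0.00
After 2 (deposit($500)): balance=$1600.00 total_interest=$0.00
After 3 (deposit($100)): balance=$1700.00 total_interest=$0.00
After 4 (year_end (apply 12% annual interest)): balance=$1904.00 total_interest=$204.00
After 5 (month_end (apply 1% monthly interest)): balance=$1923.04 total_interest=$223.04
After 6 (deposit($50)): balance=$1973.04 total_interest=$223.04
After 7 (month_end (apply 1% monthly interest)): balance=$1992.77 total_interest=$242.77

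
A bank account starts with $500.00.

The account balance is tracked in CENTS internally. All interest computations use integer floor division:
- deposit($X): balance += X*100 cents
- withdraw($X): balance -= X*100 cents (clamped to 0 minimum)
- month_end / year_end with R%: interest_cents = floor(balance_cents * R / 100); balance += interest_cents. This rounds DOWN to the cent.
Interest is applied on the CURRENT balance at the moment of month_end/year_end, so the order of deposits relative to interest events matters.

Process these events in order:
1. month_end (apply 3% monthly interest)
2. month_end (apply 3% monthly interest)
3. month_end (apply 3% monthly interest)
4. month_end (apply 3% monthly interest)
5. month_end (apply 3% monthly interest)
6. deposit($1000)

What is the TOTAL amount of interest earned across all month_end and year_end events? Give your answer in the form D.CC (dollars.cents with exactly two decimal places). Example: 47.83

After 1 (month_end (apply 3% monthly interest)): balance=$515.00 total_interest=$15.00
After 2 (month_end (apply 3% monthly interest)): balance=$530.45 total_interest=$30.45
After 3 (month_end (apply 3% monthly interest)): balance=$546.36 total_interest=$46.36
After 4 (month_end (apply 3% monthly interest)): balance=$562.75 total_interest=$62.75
After 5 (month_end (apply 3% monthly interest)): balance=$579.63 total_interest=$79.63
After 6 (deposit($1000)): balance=$1579.63 total_interest=$79.63

Answer: 79.63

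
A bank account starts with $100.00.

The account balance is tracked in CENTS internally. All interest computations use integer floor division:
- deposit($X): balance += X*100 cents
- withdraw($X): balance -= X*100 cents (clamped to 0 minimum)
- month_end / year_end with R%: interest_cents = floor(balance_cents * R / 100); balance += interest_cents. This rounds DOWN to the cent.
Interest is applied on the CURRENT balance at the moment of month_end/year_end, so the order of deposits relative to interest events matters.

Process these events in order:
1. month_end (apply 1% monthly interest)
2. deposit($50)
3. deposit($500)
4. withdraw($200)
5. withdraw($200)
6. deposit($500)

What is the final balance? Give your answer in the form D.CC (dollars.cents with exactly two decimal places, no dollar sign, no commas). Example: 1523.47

After 1 (month_end (apply 1% monthly interest)): balance=$101.00 total_interest=$1.00
After 2 (deposit($50)): balance=$151.00 total_interest=$1.00
After 3 (deposit($500)): balance=$651.00 total_interest=$1.00
After 4 (withdraw($200)): balance=$451.00 total_interest=$1.00
After 5 (withdraw($200)): balance=$251.00 total_interest=$1.00
After 6 (deposit($500)): balance=$751.00 total_interest=$1.00

Answer: 751.00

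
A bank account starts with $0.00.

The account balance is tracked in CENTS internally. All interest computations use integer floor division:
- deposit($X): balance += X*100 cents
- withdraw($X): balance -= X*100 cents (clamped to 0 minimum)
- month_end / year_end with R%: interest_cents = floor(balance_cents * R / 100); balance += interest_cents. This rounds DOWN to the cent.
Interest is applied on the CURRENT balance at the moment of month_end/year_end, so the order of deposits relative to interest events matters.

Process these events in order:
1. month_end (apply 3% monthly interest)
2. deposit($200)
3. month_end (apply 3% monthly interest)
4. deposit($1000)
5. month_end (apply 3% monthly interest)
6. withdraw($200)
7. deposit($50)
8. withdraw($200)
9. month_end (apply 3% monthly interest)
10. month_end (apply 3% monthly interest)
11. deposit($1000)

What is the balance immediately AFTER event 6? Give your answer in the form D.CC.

Answer: 1042.18

Derivation:
After 1 (month_end (apply 3% monthly interest)): balance=$0.00 total_interest=$0.00
After 2 (deposit($200)): balance=$200.00 total_interest=$0.00
After 3 (month_end (apply 3% monthly interest)): balance=$206.00 total_interest=$6.00
After 4 (deposit($1000)): balance=$1206.00 total_interest=$6.00
After 5 (month_end (apply 3% monthly interest)): balance=$1242.18 total_interest=$42.18
After 6 (withdraw($200)): balance=$1042.18 total_interest=$42.18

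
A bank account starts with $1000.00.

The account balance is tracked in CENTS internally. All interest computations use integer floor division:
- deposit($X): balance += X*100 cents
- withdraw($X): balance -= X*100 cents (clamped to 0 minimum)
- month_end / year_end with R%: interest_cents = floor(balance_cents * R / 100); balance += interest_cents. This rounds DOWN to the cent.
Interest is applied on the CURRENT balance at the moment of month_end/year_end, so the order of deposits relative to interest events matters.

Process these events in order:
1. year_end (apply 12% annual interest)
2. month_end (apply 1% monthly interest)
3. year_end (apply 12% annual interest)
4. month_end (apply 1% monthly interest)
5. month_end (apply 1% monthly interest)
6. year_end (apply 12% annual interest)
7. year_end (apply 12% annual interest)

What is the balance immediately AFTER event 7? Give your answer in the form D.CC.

Answer: 1621.16

Derivation:
After 1 (year_end (apply 12% annual interest)): balance=$1120.00 total_interest=$120.00
After 2 (month_end (apply 1% monthly interest)): balance=$1131.20 total_interest=$131.20
After 3 (year_end (apply 12% annual interest)): balance=$1266.94 total_interest=$266.94
After 4 (month_end (apply 1% monthly interest)): balance=$1279.60 total_interest=$279.60
After 5 (month_end (apply 1% monthly interest)): balance=$1292.39 total_interest=$292.39
After 6 (year_end (apply 12% annual interest)): balance=$1447.47 total_interest=$447.47
After 7 (year_end (apply 12% annual interest)): balance=$1621.16 total_interest=$621.16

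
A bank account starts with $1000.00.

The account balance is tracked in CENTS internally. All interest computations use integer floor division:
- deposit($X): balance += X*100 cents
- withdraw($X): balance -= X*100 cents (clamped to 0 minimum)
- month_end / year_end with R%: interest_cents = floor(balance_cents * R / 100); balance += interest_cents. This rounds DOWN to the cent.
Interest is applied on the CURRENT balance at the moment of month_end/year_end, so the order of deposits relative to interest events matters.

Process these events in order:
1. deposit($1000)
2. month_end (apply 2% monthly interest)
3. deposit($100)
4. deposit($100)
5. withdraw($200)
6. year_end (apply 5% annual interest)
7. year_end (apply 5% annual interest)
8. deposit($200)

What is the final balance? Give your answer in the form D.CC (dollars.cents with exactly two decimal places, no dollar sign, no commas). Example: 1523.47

Answer: 2449.10

Derivation:
After 1 (deposit($1000)): balance=$2000.00 total_interest=$0.00
After 2 (month_end (apply 2% monthly interest)): balance=$2040.00 total_interest=$40.00
After 3 (deposit($100)): balance=$2140.00 total_interest=$40.00
After 4 (deposit($100)): balance=$2240.00 total_interest=$40.00
After 5 (withdraw($200)): balance=$2040.00 total_interest=$40.00
After 6 (year_end (apply 5% annual interest)): balance=$2142.00 total_interest=$142.00
After 7 (year_end (apply 5% annual interest)): balance=$2249.10 total_interest=$249.10
After 8 (deposit($200)): balance=$2449.10 total_interest=$249.10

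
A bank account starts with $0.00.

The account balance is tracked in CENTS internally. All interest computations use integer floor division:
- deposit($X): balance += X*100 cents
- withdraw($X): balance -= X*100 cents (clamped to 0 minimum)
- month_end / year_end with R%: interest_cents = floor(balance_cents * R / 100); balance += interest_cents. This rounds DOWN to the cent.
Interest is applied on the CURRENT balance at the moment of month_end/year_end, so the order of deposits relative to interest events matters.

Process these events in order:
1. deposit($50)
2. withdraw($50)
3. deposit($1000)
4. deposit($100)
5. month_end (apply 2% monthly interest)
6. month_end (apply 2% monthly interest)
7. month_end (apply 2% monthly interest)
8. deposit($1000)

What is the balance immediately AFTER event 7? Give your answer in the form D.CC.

Answer: 1167.32

Derivation:
After 1 (deposit($50)): balance=$50.00 total_interest=$0.00
After 2 (withdraw($50)): balance=$0.00 total_interest=$0.00
After 3 (deposit($1000)): balance=$1000.00 total_interest=$0.00
After 4 (deposit($100)): balance=$1100.00 total_interest=$0.00
After 5 (month_end (apply 2% monthly interest)): balance=$1122.00 total_interest=$22.00
After 6 (month_end (apply 2% monthly interest)): balance=$1144.44 total_interest=$44.44
After 7 (month_end (apply 2% monthly interest)): balance=$1167.32 total_interest=$67.32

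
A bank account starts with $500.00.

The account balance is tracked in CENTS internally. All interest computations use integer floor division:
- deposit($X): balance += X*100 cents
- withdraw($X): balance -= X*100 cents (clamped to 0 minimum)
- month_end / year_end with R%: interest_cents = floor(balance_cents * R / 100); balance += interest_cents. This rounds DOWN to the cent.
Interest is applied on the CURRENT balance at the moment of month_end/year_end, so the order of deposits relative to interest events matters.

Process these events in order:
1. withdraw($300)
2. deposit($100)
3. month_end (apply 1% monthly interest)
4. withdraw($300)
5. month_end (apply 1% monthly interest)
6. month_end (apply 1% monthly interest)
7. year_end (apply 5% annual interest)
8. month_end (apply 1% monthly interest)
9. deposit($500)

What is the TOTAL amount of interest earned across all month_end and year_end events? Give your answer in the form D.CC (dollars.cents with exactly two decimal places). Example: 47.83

Answer: 3.24

Derivation:
After 1 (withdraw($300)): balance=$200.00 total_interest=$0.00
After 2 (deposit($100)): balance=$300.00 total_interest=$0.00
After 3 (month_end (apply 1% monthly interest)): balance=$303.00 total_interest=$3.00
After 4 (withdraw($300)): balance=$3.00 total_interest=$3.00
After 5 (month_end (apply 1% monthly interest)): balance=$3.03 total_interest=$3.03
After 6 (month_end (apply 1% monthly interest)): balance=$3.06 total_interest=$3.06
After 7 (year_end (apply 5% annual interest)): balance=$3.21 total_interest=$3.21
After 8 (month_end (apply 1% monthly interest)): balance=$3.24 total_interest=$3.24
After 9 (deposit($500)): balance=$503.24 total_interest=$3.24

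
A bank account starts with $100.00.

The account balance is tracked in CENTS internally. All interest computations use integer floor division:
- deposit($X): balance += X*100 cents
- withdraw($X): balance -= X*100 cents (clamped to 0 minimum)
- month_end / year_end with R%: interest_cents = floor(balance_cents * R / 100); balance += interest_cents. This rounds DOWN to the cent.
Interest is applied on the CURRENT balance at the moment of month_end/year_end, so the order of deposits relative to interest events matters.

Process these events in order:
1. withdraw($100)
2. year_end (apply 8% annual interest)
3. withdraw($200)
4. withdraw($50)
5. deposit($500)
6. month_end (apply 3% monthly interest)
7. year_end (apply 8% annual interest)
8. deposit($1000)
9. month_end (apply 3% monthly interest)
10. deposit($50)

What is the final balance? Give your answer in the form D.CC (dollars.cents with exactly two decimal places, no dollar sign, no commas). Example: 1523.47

After 1 (withdraw($100)): balance=$0.00 total_interest=$0.00
After 2 (year_end (apply 8% annual interest)): balance=$0.00 total_interest=$0.00
After 3 (withdraw($200)): balance=$0.00 total_interest=$0.00
After 4 (withdraw($50)): balance=$0.00 total_interest=$0.00
After 5 (deposit($500)): balance=$500.00 total_interest=$0.00
After 6 (month_end (apply 3% monthly interest)): balance=$515.00 total_interest=$15.00
After 7 (year_end (apply 8% annual interest)): balance=$556.20 total_interest=$56.20
After 8 (deposit($1000)): balance=$1556.20 total_interest=$56.20
After 9 (month_end (apply 3% monthly interest)): balance=$1602.88 total_interest=$102.88
After 10 (deposit($50)): balance=$1652.88 total_interest=$102.88

Answer: 1652.88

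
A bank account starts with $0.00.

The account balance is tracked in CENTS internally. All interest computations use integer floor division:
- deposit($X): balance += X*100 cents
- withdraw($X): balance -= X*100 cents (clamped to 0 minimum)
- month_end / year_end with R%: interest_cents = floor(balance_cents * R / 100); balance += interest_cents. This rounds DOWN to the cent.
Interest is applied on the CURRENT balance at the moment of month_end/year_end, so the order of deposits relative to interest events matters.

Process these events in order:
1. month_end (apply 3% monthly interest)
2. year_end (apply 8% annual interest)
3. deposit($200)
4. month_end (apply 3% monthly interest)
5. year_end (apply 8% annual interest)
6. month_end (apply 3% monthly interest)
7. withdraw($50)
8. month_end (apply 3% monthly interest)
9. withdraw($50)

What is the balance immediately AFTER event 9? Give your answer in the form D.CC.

Answer: 134.52

Derivation:
After 1 (month_end (apply 3% monthly interest)): balance=$0.00 total_interest=$0.00
After 2 (year_end (apply 8% annual interest)): balance=$0.00 total_interest=$0.00
After 3 (deposit($200)): balance=$200.00 total_interest=$0.00
After 4 (month_end (apply 3% monthly interest)): balance=$206.00 total_interest=$6.00
After 5 (year_end (apply 8% annual interest)): balance=$222.48 total_interest=$22.48
After 6 (month_end (apply 3% monthly interest)): balance=$229.15 total_interest=$29.15
After 7 (withdraw($50)): balance=$179.15 total_interest=$29.15
After 8 (month_end (apply 3% monthly interest)): balance=$184.52 total_interest=$34.52
After 9 (withdraw($50)): balance=$134.52 total_interest=$34.52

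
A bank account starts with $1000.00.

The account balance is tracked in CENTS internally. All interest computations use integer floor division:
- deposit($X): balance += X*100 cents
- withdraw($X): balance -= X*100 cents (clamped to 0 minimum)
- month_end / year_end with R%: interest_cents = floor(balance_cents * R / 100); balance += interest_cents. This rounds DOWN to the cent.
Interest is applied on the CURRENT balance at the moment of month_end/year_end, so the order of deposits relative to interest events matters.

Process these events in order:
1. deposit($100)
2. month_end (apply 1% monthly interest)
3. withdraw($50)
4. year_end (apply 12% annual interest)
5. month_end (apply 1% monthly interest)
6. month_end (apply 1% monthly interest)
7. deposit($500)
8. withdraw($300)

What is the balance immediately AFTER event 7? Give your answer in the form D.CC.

Answer: 1712.20

Derivation:
After 1 (deposit($100)): balance=$1100.00 total_interest=$0.00
After 2 (month_end (apply 1% monthly interest)): balance=$1111.00 total_interest=$11.00
After 3 (withdraw($50)): balance=$1061.00 total_interest=$11.00
After 4 (year_end (apply 12% annual interest)): balance=$1188.32 total_interest=$138.32
After 5 (month_end (apply 1% monthly interest)): balance=$1200.20 total_interest=$150.20
After 6 (month_end (apply 1% monthly interest)): balance=$1212.20 total_interest=$162.20
After 7 (deposit($500)): balance=$1712.20 total_interest=$162.20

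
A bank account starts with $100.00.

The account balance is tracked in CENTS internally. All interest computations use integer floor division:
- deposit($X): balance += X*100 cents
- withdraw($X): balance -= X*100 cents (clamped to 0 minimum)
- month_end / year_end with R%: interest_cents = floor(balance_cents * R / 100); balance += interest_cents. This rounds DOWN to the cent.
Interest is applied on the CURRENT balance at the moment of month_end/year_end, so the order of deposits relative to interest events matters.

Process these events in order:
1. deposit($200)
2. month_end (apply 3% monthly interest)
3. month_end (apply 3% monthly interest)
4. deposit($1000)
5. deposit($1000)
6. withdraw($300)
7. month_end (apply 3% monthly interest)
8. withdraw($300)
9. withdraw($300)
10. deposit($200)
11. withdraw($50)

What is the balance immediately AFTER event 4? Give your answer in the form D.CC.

Answer: 1318.27

Derivation:
After 1 (deposit($200)): balance=$300.00 total_interest=$0.00
After 2 (month_end (apply 3% monthly interest)): balance=$309.00 total_interest=$9.00
After 3 (month_end (apply 3% monthly interest)): balance=$318.27 total_interest=$18.27
After 4 (deposit($1000)): balance=$1318.27 total_interest=$18.27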